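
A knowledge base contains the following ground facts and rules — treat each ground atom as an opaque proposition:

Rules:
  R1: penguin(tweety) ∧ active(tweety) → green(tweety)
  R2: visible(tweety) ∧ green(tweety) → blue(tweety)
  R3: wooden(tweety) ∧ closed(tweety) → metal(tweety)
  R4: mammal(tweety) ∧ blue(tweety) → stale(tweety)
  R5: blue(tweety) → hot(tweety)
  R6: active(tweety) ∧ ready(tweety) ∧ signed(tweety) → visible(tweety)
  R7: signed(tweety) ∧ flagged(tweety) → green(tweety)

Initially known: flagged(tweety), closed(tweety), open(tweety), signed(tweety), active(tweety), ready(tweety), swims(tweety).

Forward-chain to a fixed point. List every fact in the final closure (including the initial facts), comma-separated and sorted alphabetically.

Round 1: R6 [active(tweety) ∧ ready(tweety) ∧ signed(tweety) → visible(tweety)]; R7 [signed(tweety) ∧ flagged(tweety) → green(tweety)]. New: visible(tweety), green(tweety).
Round 2: R2 [visible(tweety) ∧ green(tweety) → blue(tweety)]. New: blue(tweety).
Round 3: R5 [blue(tweety) → hot(tweety)]. New: hot(tweety).

active(tweety), blue(tweety), closed(tweety), flagged(tweety), green(tweety), hot(tweety), open(tweety), ready(tweety), signed(tweety), swims(tweety), visible(tweety)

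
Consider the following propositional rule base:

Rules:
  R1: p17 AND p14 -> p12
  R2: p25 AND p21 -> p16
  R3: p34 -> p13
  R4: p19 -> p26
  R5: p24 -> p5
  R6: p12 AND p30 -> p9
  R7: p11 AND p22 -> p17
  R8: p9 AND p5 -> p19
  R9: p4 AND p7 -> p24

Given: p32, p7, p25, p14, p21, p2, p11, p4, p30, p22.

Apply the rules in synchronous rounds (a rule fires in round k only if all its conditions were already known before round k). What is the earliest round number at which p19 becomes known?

Round 1 — R2, R7, R9, derive p16, p17, p24.
Round 2 — R1, R5, derive p12, p5.
Round 3 — R6, derive p9.
Round 4 — R8, derive p19.
p19 first appears in round 4.

4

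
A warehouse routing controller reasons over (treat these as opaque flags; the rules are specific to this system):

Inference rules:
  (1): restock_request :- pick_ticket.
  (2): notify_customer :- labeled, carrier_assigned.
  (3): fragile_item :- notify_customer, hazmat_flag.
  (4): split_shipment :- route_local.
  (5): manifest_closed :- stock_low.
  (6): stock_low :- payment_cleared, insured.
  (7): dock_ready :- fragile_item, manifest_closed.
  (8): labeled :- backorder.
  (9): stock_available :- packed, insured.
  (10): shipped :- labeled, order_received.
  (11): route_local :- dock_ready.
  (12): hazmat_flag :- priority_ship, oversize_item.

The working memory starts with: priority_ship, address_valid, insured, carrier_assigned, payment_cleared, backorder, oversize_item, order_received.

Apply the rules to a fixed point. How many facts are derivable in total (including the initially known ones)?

18

Round 1: (6) [stock_low :- payment_cleared, insured.]; (8) [labeled :- backorder.]; (12) [hazmat_flag :- priority_ship, oversize_item.]. New: stock_low, labeled, hazmat_flag.
Round 2: (2) [notify_customer :- labeled, carrier_assigned.]; (5) [manifest_closed :- stock_low.]; (10) [shipped :- labeled, order_received.]. New: notify_customer, manifest_closed, shipped.
Round 3: (3) [fragile_item :- notify_customer, hazmat_flag.]. New: fragile_item.
Round 4: (7) [dock_ready :- fragile_item, manifest_closed.]. New: dock_ready.
Round 5: (11) [route_local :- dock_ready.]. New: route_local.
Round 6: (4) [split_shipment :- route_local.]. New: split_shipment.
Closure: {address_valid, backorder, carrier_assigned, dock_ready, fragile_item, hazmat_flag, insured, labeled, manifest_closed, notify_customer, order_received, oversize_item, payment_cleared, priority_ship, route_local, shipped, split_shipment, stock_low} — 18 facts.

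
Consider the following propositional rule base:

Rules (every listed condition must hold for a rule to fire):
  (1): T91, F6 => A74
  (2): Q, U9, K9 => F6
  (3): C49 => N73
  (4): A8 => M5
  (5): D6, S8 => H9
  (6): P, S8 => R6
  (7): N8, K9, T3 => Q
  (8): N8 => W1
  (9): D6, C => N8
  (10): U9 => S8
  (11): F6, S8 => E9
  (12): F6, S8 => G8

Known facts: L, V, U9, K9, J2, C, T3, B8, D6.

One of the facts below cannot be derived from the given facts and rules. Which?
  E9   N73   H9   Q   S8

Round 1: (9) [D6, C => N8]; (10) [U9 => S8]. New: N8, S8.
Round 2: (5) [D6, S8 => H9]; (7) [N8, K9, T3 => Q]; (8) [N8 => W1]. New: H9, Q, W1.
Round 3: (2) [Q, U9, K9 => F6]. New: F6.
Round 4: (11) [F6, S8 => E9]; (12) [F6, S8 => G8]. New: E9, G8.
Derived: Q (round 2), E9 (round 4), H9 (round 2), S8 (round 1). N73 never appears in any round.

N73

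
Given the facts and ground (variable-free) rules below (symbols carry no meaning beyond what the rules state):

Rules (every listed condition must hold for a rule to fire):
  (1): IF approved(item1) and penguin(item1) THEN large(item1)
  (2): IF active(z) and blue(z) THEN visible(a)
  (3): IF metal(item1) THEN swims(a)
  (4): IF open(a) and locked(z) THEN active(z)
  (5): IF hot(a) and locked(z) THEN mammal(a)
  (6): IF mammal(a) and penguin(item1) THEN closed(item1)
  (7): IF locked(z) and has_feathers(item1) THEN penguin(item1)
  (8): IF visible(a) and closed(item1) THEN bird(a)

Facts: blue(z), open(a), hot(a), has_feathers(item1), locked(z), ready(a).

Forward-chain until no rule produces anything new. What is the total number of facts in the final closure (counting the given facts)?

12

Round 1 fires (4), (5), (7), giving active(z), mammal(a), penguin(item1).
Round 2 fires (2), (6), giving visible(a), closed(item1).
Round 3 fires (8), giving bird(a).
Closure: {active(z), bird(a), blue(z), closed(item1), has_feathers(item1), hot(a), locked(z), mammal(a), open(a), penguin(item1), ready(a), visible(a)} — 12 facts.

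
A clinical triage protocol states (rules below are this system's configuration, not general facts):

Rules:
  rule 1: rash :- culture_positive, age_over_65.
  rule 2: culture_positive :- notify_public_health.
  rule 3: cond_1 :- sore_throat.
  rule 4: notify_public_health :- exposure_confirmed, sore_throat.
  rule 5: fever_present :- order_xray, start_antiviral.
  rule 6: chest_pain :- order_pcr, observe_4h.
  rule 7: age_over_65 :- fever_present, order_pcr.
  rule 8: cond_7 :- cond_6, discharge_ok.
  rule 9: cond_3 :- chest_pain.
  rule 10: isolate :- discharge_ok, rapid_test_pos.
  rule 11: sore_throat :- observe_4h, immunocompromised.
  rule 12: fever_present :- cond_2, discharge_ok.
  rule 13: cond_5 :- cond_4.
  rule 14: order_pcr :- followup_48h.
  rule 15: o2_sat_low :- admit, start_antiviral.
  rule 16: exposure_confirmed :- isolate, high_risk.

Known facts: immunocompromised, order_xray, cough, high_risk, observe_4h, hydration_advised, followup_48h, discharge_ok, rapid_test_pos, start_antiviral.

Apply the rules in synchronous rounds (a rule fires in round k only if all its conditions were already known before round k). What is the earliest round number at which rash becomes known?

5

Round 1: rule 5 [fever_present :- order_xray, start_antiviral.]; rule 10 [isolate :- discharge_ok, rapid_test_pos.]; rule 11 [sore_throat :- observe_4h, immunocompromised.]; rule 14 [order_pcr :- followup_48h.]. New: fever_present, isolate, sore_throat, order_pcr.
Round 2: rule 3 [cond_1 :- sore_throat.]; rule 6 [chest_pain :- order_pcr, observe_4h.]; rule 7 [age_over_65 :- fever_present, order_pcr.]; rule 16 [exposure_confirmed :- isolate, high_risk.]. New: cond_1, chest_pain, age_over_65, exposure_confirmed.
Round 3: rule 4 [notify_public_health :- exposure_confirmed, sore_throat.]; rule 9 [cond_3 :- chest_pain.]. New: notify_public_health, cond_3.
Round 4: rule 2 [culture_positive :- notify_public_health.]. New: culture_positive.
Round 5: rule 1 [rash :- culture_positive, age_over_65.]. New: rash.
rash first appears in round 5.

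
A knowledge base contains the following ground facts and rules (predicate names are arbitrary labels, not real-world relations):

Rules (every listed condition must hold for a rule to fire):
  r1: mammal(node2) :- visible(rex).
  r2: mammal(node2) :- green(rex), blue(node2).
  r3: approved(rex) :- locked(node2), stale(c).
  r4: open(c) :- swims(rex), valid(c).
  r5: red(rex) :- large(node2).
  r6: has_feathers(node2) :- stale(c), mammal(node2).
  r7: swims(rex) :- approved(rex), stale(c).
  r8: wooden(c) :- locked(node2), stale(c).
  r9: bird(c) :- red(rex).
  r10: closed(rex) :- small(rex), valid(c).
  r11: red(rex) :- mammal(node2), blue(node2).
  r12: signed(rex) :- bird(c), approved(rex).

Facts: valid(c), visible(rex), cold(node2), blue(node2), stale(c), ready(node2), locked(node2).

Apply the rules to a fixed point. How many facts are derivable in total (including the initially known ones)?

Round 1: r1 [mammal(node2) :- visible(rex).]; r3 [approved(rex) :- locked(node2), stale(c).]; r8 [wooden(c) :- locked(node2), stale(c).]. New: mammal(node2), approved(rex), wooden(c).
Round 2: r6 [has_feathers(node2) :- stale(c), mammal(node2).]; r7 [swims(rex) :- approved(rex), stale(c).]; r11 [red(rex) :- mammal(node2), blue(node2).]. New: has_feathers(node2), swims(rex), red(rex).
Round 3: r4 [open(c) :- swims(rex), valid(c).]; r9 [bird(c) :- red(rex).]. New: open(c), bird(c).
Round 4: r12 [signed(rex) :- bird(c), approved(rex).]. New: signed(rex).
Closure: {approved(rex), bird(c), blue(node2), cold(node2), has_feathers(node2), locked(node2), mammal(node2), open(c), ready(node2), red(rex), signed(rex), stale(c), swims(rex), valid(c), visible(rex), wooden(c)} — 16 facts.

16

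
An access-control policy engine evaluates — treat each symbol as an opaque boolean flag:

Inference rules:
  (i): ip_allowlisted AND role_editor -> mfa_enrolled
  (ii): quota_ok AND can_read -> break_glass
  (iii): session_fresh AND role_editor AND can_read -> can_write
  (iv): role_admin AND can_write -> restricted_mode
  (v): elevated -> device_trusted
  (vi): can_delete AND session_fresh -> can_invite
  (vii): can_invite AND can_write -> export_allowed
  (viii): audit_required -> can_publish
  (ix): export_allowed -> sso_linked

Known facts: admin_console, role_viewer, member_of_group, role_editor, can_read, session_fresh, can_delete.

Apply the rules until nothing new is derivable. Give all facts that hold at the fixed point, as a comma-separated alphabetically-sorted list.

admin_console, can_delete, can_invite, can_read, can_write, export_allowed, member_of_group, role_editor, role_viewer, session_fresh, sso_linked

Round 1: (iii) [session_fresh AND role_editor AND can_read -> can_write]; (vi) [can_delete AND session_fresh -> can_invite]. New: can_write, can_invite.
Round 2: (vii) [can_invite AND can_write -> export_allowed]. New: export_allowed.
Round 3: (ix) [export_allowed -> sso_linked]. New: sso_linked.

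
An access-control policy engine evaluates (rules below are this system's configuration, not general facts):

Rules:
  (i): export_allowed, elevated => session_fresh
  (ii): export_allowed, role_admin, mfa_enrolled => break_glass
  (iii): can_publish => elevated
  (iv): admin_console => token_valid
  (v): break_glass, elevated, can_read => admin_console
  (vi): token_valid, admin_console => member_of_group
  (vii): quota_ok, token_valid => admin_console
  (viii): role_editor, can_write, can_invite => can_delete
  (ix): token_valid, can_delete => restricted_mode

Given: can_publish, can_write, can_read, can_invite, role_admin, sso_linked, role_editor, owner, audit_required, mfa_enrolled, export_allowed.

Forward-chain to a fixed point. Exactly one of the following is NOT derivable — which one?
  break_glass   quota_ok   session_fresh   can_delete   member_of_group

Round 1 — (ii), (iii), (viii), derive break_glass, elevated, can_delete.
Round 2 — (i), (v), derive session_fresh, admin_console.
Round 3 — (iv), derive token_valid.
Round 4 — (vi), (ix), derive member_of_group, restricted_mode.
Derived: member_of_group (round 4), break_glass (round 1), session_fresh (round 2), can_delete (round 1). quota_ok never appears in any round.

quota_ok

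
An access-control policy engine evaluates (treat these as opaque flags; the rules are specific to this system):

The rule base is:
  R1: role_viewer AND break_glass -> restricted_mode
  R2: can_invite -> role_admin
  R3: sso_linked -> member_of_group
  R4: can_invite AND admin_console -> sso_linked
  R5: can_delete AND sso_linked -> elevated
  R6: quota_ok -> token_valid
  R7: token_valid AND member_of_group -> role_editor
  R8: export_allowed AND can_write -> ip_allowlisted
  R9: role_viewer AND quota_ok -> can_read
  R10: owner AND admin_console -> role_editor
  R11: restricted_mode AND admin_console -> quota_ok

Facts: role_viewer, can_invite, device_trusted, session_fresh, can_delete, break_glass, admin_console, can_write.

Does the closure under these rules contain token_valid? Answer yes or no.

Round 1 fires R1, R2, R4, giving restricted_mode, role_admin, sso_linked.
Round 2 fires R3, R5, R11, giving member_of_group, elevated, quota_ok.
Round 3 fires R6, R9, giving token_valid, can_read.
Round 4 fires R7, giving role_editor.
token_valid appears in round 3, so it is derivable.

yes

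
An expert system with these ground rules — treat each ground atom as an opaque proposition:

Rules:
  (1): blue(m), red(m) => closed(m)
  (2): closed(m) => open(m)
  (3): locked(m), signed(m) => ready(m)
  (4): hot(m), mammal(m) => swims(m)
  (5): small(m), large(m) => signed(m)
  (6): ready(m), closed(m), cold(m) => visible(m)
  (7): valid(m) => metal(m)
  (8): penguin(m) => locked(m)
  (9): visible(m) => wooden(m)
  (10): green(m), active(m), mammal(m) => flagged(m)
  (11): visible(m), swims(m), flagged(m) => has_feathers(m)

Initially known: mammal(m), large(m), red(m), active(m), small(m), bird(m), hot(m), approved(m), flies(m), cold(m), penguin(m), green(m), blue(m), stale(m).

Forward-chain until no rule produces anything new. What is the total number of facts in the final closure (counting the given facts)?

24

Round 1: (1) [blue(m), red(m) => closed(m)]; (4) [hot(m), mammal(m) => swims(m)]; (5) [small(m), large(m) => signed(m)]; (8) [penguin(m) => locked(m)]; (10) [green(m), active(m), mammal(m) => flagged(m)]. Adds closed(m), swims(m), signed(m), locked(m), flagged(m).
Round 2: (2) [closed(m) => open(m)]; (3) [locked(m), signed(m) => ready(m)]. Adds open(m), ready(m).
Round 3: (6) [ready(m), closed(m), cold(m) => visible(m)]. Adds visible(m).
Round 4: (9) [visible(m) => wooden(m)]; (11) [visible(m), swims(m), flagged(m) => has_feathers(m)]. Adds wooden(m), has_feathers(m).
Closure: {active(m), approved(m), bird(m), blue(m), closed(m), cold(m), flagged(m), flies(m), green(m), has_feathers(m), hot(m), large(m), locked(m), mammal(m), open(m), penguin(m), ready(m), red(m), signed(m), small(m), stale(m), swims(m), visible(m), wooden(m)} — 24 facts.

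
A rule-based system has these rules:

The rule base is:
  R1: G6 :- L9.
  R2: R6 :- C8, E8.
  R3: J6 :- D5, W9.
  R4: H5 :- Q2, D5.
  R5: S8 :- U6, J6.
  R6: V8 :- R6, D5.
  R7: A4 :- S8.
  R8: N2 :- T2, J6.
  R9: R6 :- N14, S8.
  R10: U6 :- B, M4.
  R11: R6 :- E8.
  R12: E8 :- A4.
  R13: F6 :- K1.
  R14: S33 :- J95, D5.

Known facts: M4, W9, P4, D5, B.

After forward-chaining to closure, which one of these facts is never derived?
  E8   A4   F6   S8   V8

Round 1: R3 [J6 :- D5, W9.]; R10 [U6 :- B, M4.]. New: J6, U6.
Round 2: R5 [S8 :- U6, J6.]. New: S8.
Round 3: R7 [A4 :- S8.]. New: A4.
Round 4: R12 [E8 :- A4.]. New: E8.
Round 5: R11 [R6 :- E8.]. New: R6.
Round 6: R6 [V8 :- R6, D5.]. New: V8.
Derived: A4 (round 3), E8 (round 4), S8 (round 2), V8 (round 6). F6 never appears in any round.

F6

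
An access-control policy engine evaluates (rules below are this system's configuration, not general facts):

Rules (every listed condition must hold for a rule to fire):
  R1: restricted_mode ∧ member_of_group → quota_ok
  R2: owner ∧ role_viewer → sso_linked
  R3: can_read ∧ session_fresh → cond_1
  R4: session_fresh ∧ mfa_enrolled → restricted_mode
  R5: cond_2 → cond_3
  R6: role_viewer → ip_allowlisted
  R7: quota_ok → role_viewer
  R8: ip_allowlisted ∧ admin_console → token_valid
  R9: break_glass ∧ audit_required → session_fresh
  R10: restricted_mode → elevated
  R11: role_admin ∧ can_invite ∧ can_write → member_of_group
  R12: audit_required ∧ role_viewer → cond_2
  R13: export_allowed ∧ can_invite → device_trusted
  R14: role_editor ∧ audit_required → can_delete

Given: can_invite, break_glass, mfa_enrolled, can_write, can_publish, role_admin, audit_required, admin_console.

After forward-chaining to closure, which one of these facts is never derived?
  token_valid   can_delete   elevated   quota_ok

Round 1: R9 [break_glass ∧ audit_required → session_fresh]; R11 [role_admin ∧ can_invite ∧ can_write → member_of_group]. New: session_fresh, member_of_group.
Round 2: R4 [session_fresh ∧ mfa_enrolled → restricted_mode]. New: restricted_mode.
Round 3: R1 [restricted_mode ∧ member_of_group → quota_ok]; R10 [restricted_mode → elevated]. New: quota_ok, elevated.
Round 4: R7 [quota_ok → role_viewer]. New: role_viewer.
Round 5: R6 [role_viewer → ip_allowlisted]; R12 [audit_required ∧ role_viewer → cond_2]. New: ip_allowlisted, cond_2.
Round 6: R5 [cond_2 → cond_3]; R8 [ip_allowlisted ∧ admin_console → token_valid]. New: cond_3, token_valid.
Derived: token_valid (round 6), elevated (round 3), quota_ok (round 3). can_delete never appears in any round.

can_delete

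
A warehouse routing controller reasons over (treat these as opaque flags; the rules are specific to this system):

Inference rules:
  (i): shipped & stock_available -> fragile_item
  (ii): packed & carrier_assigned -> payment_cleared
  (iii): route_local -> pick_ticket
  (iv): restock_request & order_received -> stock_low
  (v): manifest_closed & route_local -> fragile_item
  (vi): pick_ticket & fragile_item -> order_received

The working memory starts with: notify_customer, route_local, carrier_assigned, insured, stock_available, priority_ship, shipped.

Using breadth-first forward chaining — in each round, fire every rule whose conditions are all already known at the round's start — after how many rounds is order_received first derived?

2

Round 1 — (i), (iii), derive fragile_item, pick_ticket.
Round 2 — (vi), derive order_received.
order_received first appears in round 2.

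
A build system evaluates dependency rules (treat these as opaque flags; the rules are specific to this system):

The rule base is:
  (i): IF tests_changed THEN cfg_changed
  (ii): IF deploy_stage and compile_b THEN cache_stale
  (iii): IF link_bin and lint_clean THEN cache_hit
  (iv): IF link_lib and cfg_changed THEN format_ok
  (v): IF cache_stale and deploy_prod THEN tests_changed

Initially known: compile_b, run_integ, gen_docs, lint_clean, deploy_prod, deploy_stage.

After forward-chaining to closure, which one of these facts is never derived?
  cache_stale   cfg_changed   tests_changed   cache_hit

Round 1 — (ii), derive cache_stale.
Round 2 — (v), derive tests_changed.
Round 3 — (i), derive cfg_changed.
Derived: tests_changed (round 2), cfg_changed (round 3), cache_stale (round 1). cache_hit never appears in any round.

cache_hit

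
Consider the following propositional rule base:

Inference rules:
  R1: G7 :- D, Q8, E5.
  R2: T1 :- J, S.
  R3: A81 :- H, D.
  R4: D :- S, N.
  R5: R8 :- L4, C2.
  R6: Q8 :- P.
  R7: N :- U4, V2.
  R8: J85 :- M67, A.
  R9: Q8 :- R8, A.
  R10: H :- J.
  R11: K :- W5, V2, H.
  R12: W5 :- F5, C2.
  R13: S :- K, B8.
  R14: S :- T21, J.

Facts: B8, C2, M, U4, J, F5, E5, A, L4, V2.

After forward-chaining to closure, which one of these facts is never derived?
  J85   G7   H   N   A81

Round 1 — R5, R7, R10, R12, derive R8, N, H, W5.
Round 2 — R9, R11, derive Q8, K.
Round 3 — R13, derive S.
Round 4 — R2, R4, derive T1, D.
Round 5 — R1, R3, derive G7, A81.
Derived: H (round 1), N (round 1), G7 (round 5), A81 (round 5). J85 never appears in any round.

J85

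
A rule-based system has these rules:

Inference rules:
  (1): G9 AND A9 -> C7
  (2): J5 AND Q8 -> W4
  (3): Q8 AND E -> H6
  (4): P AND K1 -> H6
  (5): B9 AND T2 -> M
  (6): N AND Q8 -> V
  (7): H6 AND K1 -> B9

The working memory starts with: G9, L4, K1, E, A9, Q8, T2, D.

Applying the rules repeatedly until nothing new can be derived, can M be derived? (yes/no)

Round 1 — (1), (3), derive C7, H6.
Round 2 — (7), derive B9.
Round 3 — (5), derive M.
M appears in round 3, so it is derivable.

yes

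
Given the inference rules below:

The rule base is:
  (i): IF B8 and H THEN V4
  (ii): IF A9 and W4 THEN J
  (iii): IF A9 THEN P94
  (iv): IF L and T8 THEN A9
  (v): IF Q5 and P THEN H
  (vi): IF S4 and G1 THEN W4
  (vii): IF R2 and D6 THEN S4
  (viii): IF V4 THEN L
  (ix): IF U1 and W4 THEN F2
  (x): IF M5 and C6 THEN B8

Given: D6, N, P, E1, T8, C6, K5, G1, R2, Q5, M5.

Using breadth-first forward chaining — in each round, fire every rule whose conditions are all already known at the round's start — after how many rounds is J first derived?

5

[1] (v) [IF Q5 and P THEN H]; (vii) [IF R2 and D6 THEN S4]; (x) [IF M5 and C6 THEN B8]. ⇒ new: H, S4, B8.
[2] (i) [IF B8 and H THEN V4]; (vi) [IF S4 and G1 THEN W4]. ⇒ new: V4, W4.
[3] (viii) [IF V4 THEN L]. ⇒ new: L.
[4] (iv) [IF L and T8 THEN A9]. ⇒ new: A9.
[5] (ii) [IF A9 and W4 THEN J]; (iii) [IF A9 THEN P94]. ⇒ new: J, P94.
J first appears in round 5.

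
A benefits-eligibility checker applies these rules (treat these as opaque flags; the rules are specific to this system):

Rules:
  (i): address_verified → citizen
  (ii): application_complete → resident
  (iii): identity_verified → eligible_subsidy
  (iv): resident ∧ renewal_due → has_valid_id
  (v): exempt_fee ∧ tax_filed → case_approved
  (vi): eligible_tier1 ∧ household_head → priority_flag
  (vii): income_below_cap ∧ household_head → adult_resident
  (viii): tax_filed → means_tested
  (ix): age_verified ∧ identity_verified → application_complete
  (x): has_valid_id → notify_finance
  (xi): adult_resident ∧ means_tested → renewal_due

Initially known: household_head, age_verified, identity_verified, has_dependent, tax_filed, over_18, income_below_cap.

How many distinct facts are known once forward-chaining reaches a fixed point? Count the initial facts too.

15

Round 1: (iii) [identity_verified → eligible_subsidy]; (vii) [income_below_cap ∧ household_head → adult_resident]; (viii) [tax_filed → means_tested]; (ix) [age_verified ∧ identity_verified → application_complete]. Adds eligible_subsidy, adult_resident, means_tested, application_complete.
Round 2: (ii) [application_complete → resident]; (xi) [adult_resident ∧ means_tested → renewal_due]. Adds resident, renewal_due.
Round 3: (iv) [resident ∧ renewal_due → has_valid_id]. Adds has_valid_id.
Round 4: (x) [has_valid_id → notify_finance]. Adds notify_finance.
Closure: {adult_resident, age_verified, application_complete, eligible_subsidy, has_dependent, has_valid_id, household_head, identity_verified, income_below_cap, means_tested, notify_finance, over_18, renewal_due, resident, tax_filed} — 15 facts.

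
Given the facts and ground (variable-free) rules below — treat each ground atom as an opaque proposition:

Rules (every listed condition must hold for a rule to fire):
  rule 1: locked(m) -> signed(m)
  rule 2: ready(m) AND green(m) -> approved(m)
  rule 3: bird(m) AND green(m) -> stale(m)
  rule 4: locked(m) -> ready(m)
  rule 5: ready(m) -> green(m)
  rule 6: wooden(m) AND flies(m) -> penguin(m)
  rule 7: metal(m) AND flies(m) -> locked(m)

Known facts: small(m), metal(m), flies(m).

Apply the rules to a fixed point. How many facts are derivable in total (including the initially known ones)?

8

Round 1: rule 7 [metal(m) AND flies(m) -> locked(m)]. Adds locked(m).
Round 2: rule 1 [locked(m) -> signed(m)]; rule 4 [locked(m) -> ready(m)]. Adds signed(m), ready(m).
Round 3: rule 5 [ready(m) -> green(m)]. Adds green(m).
Round 4: rule 2 [ready(m) AND green(m) -> approved(m)]. Adds approved(m).
Closure: {approved(m), flies(m), green(m), locked(m), metal(m), ready(m), signed(m), small(m)} — 8 facts.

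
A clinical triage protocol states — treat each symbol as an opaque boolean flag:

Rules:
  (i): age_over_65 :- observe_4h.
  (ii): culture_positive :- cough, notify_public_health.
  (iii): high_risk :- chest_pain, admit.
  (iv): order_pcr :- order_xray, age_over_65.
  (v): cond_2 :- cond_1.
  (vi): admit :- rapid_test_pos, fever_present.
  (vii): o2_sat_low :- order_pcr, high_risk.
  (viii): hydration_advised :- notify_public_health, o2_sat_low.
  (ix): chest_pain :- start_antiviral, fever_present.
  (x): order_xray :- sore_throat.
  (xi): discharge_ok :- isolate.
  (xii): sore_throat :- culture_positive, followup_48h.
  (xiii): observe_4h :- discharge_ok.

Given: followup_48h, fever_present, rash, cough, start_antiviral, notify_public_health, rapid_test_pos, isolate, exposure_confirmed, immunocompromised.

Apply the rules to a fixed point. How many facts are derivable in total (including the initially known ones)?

22

Round 1 — (ii), (vi), (ix), (xi), derive culture_positive, admit, chest_pain, discharge_ok.
Round 2 — (iii), (xii), (xiii), derive high_risk, sore_throat, observe_4h.
Round 3 — (i), (x), derive age_over_65, order_xray.
Round 4 — (iv), derive order_pcr.
Round 5 — (vii), derive o2_sat_low.
Round 6 — (viii), derive hydration_advised.
Closure: {admit, age_over_65, chest_pain, cough, culture_positive, discharge_ok, exposure_confirmed, fever_present, followup_48h, high_risk, hydration_advised, immunocompromised, isolate, notify_public_health, o2_sat_low, observe_4h, order_pcr, order_xray, rapid_test_pos, rash, sore_throat, start_antiviral} — 22 facts.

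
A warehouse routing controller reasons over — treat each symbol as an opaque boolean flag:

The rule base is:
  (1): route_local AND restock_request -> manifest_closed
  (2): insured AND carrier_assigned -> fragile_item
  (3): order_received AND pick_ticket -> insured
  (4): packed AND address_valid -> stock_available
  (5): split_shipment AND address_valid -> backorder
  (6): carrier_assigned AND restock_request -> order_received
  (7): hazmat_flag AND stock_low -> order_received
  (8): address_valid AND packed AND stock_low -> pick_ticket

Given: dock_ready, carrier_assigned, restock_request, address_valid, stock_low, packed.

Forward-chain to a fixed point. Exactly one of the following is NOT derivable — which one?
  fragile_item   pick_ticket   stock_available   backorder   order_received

backorder

Round 1 fires (4), (6), (8), giving stock_available, order_received, pick_ticket.
Round 2 fires (3), giving insured.
Round 3 fires (2), giving fragile_item.
Derived: pick_ticket (round 1), fragile_item (round 3), stock_available (round 1), order_received (round 1). backorder never appears in any round.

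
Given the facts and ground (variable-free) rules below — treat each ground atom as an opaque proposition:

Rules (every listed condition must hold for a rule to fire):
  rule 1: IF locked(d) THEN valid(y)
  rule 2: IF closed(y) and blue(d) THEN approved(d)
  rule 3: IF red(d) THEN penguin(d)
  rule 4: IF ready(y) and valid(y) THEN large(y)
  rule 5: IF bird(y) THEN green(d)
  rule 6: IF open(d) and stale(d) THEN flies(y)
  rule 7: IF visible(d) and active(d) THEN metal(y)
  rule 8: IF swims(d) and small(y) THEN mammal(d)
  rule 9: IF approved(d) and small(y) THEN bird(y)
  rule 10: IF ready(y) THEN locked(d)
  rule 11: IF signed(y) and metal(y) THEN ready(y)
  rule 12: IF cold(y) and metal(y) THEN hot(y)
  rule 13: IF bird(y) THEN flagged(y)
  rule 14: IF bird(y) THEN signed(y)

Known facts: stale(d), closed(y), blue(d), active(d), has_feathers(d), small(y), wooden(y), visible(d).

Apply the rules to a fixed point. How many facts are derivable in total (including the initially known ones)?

Round 1 fires rule 2, rule 7, giving approved(d), metal(y).
Round 2 fires rule 9, giving bird(y).
Round 3 fires rule 5, rule 13, rule 14, giving green(d), flagged(y), signed(y).
Round 4 fires rule 11, giving ready(y).
Round 5 fires rule 10, giving locked(d).
Round 6 fires rule 1, giving valid(y).
Round 7 fires rule 4, giving large(y).
Closure: {active(d), approved(d), bird(y), blue(d), closed(y), flagged(y), green(d), has_feathers(d), large(y), locked(d), metal(y), ready(y), signed(y), small(y), stale(d), valid(y), visible(d), wooden(y)} — 18 facts.

18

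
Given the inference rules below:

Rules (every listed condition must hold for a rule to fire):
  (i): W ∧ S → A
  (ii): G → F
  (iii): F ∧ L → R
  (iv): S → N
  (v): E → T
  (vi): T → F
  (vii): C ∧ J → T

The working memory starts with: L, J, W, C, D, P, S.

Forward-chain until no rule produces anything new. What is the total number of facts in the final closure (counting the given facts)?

12

Round 1 fires (i), (iv), (vii), giving A, N, T.
Round 2 fires (vi), giving F.
Round 3 fires (iii), giving R.
Closure: {A, C, D, F, J, L, N, P, R, S, T, W} — 12 facts.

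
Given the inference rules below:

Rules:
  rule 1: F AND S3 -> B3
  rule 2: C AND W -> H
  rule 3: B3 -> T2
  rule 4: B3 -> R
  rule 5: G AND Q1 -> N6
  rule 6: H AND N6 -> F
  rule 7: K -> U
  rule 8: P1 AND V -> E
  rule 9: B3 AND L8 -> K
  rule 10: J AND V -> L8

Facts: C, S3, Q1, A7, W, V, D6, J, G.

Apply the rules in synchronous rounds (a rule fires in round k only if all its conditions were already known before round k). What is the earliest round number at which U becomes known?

Round 1 fires rule 2, rule 5, rule 10, giving H, N6, L8.
Round 2 fires rule 6, giving F.
Round 3 fires rule 1, giving B3.
Round 4 fires rule 3, rule 4, rule 9, giving T2, R, K.
Round 5 fires rule 7, giving U.
U first appears in round 5.

5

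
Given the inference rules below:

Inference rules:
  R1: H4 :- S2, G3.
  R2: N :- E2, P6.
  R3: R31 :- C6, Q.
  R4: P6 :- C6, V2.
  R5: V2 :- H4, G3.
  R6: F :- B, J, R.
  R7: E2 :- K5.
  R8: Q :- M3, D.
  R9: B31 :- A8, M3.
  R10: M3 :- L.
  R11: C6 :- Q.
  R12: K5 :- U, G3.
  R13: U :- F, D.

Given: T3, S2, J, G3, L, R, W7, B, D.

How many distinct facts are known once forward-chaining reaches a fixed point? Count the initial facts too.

21

Round 1 — R1, R6, R10, derive H4, F, M3.
Round 2 — R5, R8, R13, derive V2, Q, U.
Round 3 — R11, R12, derive C6, K5.
Round 4 — R3, R4, R7, derive R31, P6, E2.
Round 5 — R2, derive N.
Closure: {B, C6, D, E2, F, G3, H4, J, K5, L, M3, N, P6, Q, R, R31, S2, T3, U, V2, W7} — 21 facts.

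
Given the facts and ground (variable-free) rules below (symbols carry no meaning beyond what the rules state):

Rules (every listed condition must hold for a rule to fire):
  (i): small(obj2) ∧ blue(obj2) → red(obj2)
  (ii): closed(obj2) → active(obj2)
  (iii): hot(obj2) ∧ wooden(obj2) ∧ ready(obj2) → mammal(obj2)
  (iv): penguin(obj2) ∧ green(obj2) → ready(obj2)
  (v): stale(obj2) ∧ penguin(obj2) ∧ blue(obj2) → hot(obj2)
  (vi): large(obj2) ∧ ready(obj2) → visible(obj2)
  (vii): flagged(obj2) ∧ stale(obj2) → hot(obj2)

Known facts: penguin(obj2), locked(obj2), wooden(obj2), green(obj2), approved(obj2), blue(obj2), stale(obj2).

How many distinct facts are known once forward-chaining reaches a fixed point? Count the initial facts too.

10

Round 1 fires (iv), (v), giving ready(obj2), hot(obj2).
Round 2 fires (iii), giving mammal(obj2).
Closure: {approved(obj2), blue(obj2), green(obj2), hot(obj2), locked(obj2), mammal(obj2), penguin(obj2), ready(obj2), stale(obj2), wooden(obj2)} — 10 facts.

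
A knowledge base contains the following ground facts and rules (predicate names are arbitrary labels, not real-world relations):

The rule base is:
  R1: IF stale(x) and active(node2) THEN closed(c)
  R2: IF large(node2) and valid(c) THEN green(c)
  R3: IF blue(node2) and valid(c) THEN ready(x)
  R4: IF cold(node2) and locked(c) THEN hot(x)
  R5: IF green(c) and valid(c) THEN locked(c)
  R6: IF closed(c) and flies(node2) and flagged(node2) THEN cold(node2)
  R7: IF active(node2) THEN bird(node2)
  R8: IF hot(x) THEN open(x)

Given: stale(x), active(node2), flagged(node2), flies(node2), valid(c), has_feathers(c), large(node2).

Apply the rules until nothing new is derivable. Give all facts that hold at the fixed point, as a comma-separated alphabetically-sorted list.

active(node2), bird(node2), closed(c), cold(node2), flagged(node2), flies(node2), green(c), has_feathers(c), hot(x), large(node2), locked(c), open(x), stale(x), valid(c)

Round 1: R1 [IF stale(x) and active(node2) THEN closed(c)]; R2 [IF large(node2) and valid(c) THEN green(c)]; R7 [IF active(node2) THEN bird(node2)]. Adds closed(c), green(c), bird(node2).
Round 2: R5 [IF green(c) and valid(c) THEN locked(c)]; R6 [IF closed(c) and flies(node2) and flagged(node2) THEN cold(node2)]. Adds locked(c), cold(node2).
Round 3: R4 [IF cold(node2) and locked(c) THEN hot(x)]. Adds hot(x).
Round 4: R8 [IF hot(x) THEN open(x)]. Adds open(x).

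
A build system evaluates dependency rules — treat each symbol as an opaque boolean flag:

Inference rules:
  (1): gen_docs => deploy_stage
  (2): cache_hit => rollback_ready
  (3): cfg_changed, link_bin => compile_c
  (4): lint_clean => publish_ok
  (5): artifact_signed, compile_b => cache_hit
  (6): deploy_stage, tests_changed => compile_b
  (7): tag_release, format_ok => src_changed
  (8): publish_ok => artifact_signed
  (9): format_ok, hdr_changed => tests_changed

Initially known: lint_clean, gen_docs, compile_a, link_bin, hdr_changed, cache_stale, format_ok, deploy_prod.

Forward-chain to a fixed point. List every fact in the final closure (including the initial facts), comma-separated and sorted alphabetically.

Round 1: (1) [gen_docs => deploy_stage]; (4) [lint_clean => publish_ok]; (9) [format_ok, hdr_changed => tests_changed]. Adds deploy_stage, publish_ok, tests_changed.
Round 2: (6) [deploy_stage, tests_changed => compile_b]; (8) [publish_ok => artifact_signed]. Adds compile_b, artifact_signed.
Round 3: (5) [artifact_signed, compile_b => cache_hit]. Adds cache_hit.
Round 4: (2) [cache_hit => rollback_ready]. Adds rollback_ready.

artifact_signed, cache_hit, cache_stale, compile_a, compile_b, deploy_prod, deploy_stage, format_ok, gen_docs, hdr_changed, link_bin, lint_clean, publish_ok, rollback_ready, tests_changed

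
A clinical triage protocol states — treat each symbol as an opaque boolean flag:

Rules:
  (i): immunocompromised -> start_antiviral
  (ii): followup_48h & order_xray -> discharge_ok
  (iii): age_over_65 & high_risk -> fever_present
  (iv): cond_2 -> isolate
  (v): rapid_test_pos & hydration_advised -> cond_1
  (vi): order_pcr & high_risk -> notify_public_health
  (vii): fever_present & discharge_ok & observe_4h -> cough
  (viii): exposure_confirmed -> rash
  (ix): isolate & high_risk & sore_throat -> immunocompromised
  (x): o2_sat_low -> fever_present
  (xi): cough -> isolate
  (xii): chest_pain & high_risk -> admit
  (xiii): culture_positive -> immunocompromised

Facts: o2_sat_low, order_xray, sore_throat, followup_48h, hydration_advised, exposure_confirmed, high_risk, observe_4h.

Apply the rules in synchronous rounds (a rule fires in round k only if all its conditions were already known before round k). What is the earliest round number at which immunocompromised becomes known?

Round 1: (ii) [followup_48h & order_xray -> discharge_ok]; (viii) [exposure_confirmed -> rash]; (x) [o2_sat_low -> fever_present]. Adds discharge_ok, rash, fever_present.
Round 2: (vii) [fever_present & discharge_ok & observe_4h -> cough]. Adds cough.
Round 3: (xi) [cough -> isolate]. Adds isolate.
Round 4: (ix) [isolate & high_risk & sore_throat -> immunocompromised]. Adds immunocompromised.
immunocompromised first appears in round 4.

4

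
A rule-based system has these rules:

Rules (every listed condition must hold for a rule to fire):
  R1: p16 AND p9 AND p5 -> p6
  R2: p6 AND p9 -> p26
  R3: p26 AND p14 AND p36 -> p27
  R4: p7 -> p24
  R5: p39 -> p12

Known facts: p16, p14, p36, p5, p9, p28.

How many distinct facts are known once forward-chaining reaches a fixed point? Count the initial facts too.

Round 1 fires R1, giving p6.
Round 2 fires R2, giving p26.
Round 3 fires R3, giving p27.
Closure: {p14, p16, p26, p27, p28, p36, p5, p6, p9} — 9 facts.

9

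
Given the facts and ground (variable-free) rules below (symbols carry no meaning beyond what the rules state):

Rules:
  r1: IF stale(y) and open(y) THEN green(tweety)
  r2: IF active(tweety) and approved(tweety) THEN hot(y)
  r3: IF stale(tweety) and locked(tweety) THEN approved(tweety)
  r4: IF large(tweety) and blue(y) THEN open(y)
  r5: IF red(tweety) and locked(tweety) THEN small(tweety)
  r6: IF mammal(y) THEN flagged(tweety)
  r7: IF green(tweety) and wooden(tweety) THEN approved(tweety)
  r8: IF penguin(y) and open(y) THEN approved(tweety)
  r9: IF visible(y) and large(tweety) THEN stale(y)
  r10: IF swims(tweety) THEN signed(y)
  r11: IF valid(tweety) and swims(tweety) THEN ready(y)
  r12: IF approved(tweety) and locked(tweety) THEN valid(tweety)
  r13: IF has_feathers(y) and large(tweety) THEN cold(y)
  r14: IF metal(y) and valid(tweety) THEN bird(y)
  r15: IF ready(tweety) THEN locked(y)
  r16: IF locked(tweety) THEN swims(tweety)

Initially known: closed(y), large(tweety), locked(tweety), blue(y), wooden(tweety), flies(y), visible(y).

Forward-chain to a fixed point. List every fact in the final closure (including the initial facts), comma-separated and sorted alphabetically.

approved(tweety), blue(y), closed(y), flies(y), green(tweety), large(tweety), locked(tweety), open(y), ready(y), signed(y), stale(y), swims(tweety), valid(tweety), visible(y), wooden(tweety)

Round 1 fires r4, r9, r16, giving open(y), stale(y), swims(tweety).
Round 2 fires r1, r10, giving green(tweety), signed(y).
Round 3 fires r7, giving approved(tweety).
Round 4 fires r12, giving valid(tweety).
Round 5 fires r11, giving ready(y).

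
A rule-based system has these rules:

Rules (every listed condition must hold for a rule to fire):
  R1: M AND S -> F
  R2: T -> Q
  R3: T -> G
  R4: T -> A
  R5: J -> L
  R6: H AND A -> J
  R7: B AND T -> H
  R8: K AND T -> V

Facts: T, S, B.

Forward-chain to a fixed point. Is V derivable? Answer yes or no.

no

Round 1 — R2, R3, R4, R7, derive Q, G, A, H.
Round 2 — R6, derive J.
Round 3 — R5, derive L.
Fixed point reached. V is concluded only by R8; R8 needs K (never derived).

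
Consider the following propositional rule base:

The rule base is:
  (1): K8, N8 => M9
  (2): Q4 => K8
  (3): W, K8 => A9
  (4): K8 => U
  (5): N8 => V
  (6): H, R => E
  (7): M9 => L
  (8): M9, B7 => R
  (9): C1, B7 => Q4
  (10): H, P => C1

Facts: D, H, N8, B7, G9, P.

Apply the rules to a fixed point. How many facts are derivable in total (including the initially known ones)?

15

[1] (5) [N8 => V]; (10) [H, P => C1]. ⇒ new: V, C1.
[2] (9) [C1, B7 => Q4]. ⇒ new: Q4.
[3] (2) [Q4 => K8]. ⇒ new: K8.
[4] (1) [K8, N8 => M9]; (4) [K8 => U]. ⇒ new: M9, U.
[5] (7) [M9 => L]; (8) [M9, B7 => R]. ⇒ new: L, R.
[6] (6) [H, R => E]. ⇒ new: E.
Closure: {B7, C1, D, E, G9, H, K8, L, M9, N8, P, Q4, R, U, V} — 15 facts.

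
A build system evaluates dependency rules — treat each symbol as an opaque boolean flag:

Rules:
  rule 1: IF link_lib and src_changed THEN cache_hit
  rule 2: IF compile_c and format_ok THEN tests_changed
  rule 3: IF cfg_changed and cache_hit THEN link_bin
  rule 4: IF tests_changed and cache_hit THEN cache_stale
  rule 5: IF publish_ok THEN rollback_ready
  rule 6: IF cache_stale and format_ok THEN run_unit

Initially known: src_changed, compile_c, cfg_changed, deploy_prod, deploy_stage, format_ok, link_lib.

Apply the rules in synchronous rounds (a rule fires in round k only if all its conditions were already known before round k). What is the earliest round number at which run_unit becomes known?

Round 1 — rule 1, rule 2, derive cache_hit, tests_changed.
Round 2 — rule 3, rule 4, derive link_bin, cache_stale.
Round 3 — rule 6, derive run_unit.
run_unit first appears in round 3.

3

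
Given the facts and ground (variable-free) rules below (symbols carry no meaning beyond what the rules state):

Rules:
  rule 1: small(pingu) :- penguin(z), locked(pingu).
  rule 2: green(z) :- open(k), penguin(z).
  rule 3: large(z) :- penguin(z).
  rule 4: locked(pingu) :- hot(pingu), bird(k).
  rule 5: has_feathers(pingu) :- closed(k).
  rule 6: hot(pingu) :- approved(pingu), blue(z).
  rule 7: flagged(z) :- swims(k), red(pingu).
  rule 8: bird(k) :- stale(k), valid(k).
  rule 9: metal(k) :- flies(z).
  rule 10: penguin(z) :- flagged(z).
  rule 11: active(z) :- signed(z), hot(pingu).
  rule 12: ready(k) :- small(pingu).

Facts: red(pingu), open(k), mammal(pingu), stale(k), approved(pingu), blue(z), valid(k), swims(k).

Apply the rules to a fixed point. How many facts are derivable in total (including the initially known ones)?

Round 1 fires rule 6, rule 7, rule 8, giving hot(pingu), flagged(z), bird(k).
Round 2 fires rule 4, rule 10, giving locked(pingu), penguin(z).
Round 3 fires rule 1, rule 2, rule 3, giving small(pingu), green(z), large(z).
Round 4 fires rule 12, giving ready(k).
Closure: {approved(pingu), bird(k), blue(z), flagged(z), green(z), hot(pingu), large(z), locked(pingu), mammal(pingu), open(k), penguin(z), ready(k), red(pingu), small(pingu), stale(k), swims(k), valid(k)} — 17 facts.

17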